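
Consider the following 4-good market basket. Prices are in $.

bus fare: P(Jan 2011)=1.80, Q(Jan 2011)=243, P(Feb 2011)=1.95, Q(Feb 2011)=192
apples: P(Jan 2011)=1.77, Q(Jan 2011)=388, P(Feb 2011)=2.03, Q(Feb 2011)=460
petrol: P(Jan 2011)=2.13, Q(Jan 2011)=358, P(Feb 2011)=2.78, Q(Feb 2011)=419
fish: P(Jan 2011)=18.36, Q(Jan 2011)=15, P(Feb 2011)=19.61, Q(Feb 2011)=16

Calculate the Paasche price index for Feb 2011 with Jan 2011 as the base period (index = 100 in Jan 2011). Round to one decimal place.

Paasche price index uses current-period quantities as weights.
ΣP(Feb 2011)·Q(Feb 2011) = 1.95×192 + 2.03×460 + 2.78×419 + 19.61×16 = 374.4 + 933.8 + 1164.82 + 313.76 = 2786.78
ΣP(Jan 2011)·Q(Feb 2011) = 1.80×192 + 1.77×460 + 2.13×419 + 18.36×16 = 345.6 + 814.2 + 892.47 + 293.76 = 2346.03
Index = 2786.78 / 2346.03 × 100 = 118.7871

118.8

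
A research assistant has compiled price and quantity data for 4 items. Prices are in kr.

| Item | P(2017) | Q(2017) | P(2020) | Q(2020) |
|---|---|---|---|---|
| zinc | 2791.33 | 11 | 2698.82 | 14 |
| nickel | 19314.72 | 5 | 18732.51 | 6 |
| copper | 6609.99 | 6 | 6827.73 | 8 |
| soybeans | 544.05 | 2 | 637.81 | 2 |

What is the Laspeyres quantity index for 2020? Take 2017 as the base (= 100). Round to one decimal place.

Laspeyres quantity index uses base-period prices as weights.
ΣP(2017)·Q(2020) = 2791.33×14 + 19314.72×6 + 6609.99×8 + 544.05×2 = 39078.62 + 115888.32 + 52879.92 + 1088.1 = 208934.96
ΣP(2017)·Q(2017) = 2791.33×11 + 19314.72×5 + 6609.99×6 + 544.05×2 = 30704.63 + 96573.6 + 39659.94 + 1088.1 = 168026.27
Index = 208934.96 / 168026.27 × 100 = 124.3466

124.3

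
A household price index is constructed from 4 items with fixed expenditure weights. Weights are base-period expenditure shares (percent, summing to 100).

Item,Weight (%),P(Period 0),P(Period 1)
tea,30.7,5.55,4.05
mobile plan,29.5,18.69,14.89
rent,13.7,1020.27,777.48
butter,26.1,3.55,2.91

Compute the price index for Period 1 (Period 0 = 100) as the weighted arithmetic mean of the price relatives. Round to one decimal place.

77.7

tea: 30.7 × (4.05/5.55) = 30.7 × 0.729730 = 22.4027
mobile plan: 29.5 × (14.89/18.69) = 29.5 × 0.796683 = 23.5021
rent: 13.7 × (777.48/1020.27) = 13.7 × 0.762034 = 10.4399
butter: 26.1 × (2.91/3.55) = 26.1 × 0.819718 = 21.3946
Index = Σ wᵢ·(p₁ᵢ/p₀ᵢ) = 22.4027 + 23.5021 + 10.4399 + 21.3946 = 77.7394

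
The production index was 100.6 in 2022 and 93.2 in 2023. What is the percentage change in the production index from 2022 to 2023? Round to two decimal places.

Change = (93.2 − 100.6) / 100.6 × 100
       = -7.4 / 100.6 × 100 = -7.3559%

-7.36%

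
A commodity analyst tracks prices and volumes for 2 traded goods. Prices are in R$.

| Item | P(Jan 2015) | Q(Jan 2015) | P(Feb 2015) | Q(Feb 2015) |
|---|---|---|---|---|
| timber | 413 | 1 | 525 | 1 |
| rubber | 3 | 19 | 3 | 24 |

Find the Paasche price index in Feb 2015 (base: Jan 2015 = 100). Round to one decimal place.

Paasche price index uses current-period quantities as weights.
ΣP(Feb 2015)·Q(Feb 2015) = 525×1 + 3×24 = 525 + 72 = 597
ΣP(Jan 2015)·Q(Feb 2015) = 413×1 + 3×24 = 413 + 72 = 485
Index = 597 / 485 × 100 = 123.0928

123.1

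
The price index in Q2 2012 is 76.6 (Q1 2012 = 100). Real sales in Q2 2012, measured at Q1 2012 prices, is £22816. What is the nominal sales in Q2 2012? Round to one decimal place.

17477.1

Nominal = Real × (Index/100) = 22816 × (76.6/100)
        = 22816 × 0.766 = 17477.0560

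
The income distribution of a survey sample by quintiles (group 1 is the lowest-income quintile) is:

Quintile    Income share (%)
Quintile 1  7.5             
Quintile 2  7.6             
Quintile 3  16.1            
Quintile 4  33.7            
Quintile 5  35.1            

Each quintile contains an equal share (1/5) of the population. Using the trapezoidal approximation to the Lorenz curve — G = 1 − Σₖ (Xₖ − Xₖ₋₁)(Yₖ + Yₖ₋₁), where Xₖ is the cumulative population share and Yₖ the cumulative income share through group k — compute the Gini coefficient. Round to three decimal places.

0.325

Cumulative income shares Yₖ: 0.0750, 0.1510, 0.3120, 0.6490, 1.0000
Σ (Xₖ−Xₖ₋₁)(Yₖ+Yₖ₋₁) = (1/5)(0.0750+0.0000) + (1/5)(0.1510+0.0750) + (1/5)(0.3120+0.1510) + (1/5)(0.6490+0.3120) + (1/5)(1.0000+0.6490)
  = 0.0150 + 0.0452 + 0.0926 + 0.1922 + 0.3298 = 0.6748
G = 1 − 0.6748 = 0.3252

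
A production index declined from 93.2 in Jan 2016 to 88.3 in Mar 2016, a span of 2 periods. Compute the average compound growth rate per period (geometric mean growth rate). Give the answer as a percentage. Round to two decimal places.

Growth factor = (88.3/93.2)^(1/2) = (0.947425)^(1/2) = 0.973358
Growth rate = 0.973358 − 1 = -0.026642 = -2.6642%

-2.66%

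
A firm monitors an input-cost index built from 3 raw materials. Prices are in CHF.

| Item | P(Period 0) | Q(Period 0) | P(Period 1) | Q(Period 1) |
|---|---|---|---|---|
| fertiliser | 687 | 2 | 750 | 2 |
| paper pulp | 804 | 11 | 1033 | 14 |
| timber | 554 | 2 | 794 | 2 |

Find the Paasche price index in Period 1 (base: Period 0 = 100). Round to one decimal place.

Paasche price index uses current-period quantities as weights.
ΣP(Period 1)·Q(Period 1) = 750×2 + 1033×14 + 794×2 = 1500 + 14462 + 1588 = 17550
ΣP(Period 0)·Q(Period 1) = 687×2 + 804×14 + 554×2 = 1374 + 11256 + 1108 = 13738
Index = 17550 / 13738 × 100 = 127.7479

127.7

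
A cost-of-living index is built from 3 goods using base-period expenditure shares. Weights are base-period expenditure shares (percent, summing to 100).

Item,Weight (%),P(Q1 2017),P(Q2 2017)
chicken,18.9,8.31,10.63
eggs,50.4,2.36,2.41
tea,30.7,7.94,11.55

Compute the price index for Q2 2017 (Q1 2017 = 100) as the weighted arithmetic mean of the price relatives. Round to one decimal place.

120.3

chicken: 18.9 × (10.63/8.31) = 18.9 × 1.279182 = 24.1765
eggs: 50.4 × (2.41/2.36) = 50.4 × 1.021186 = 51.4678
tea: 30.7 × (11.55/7.94) = 30.7 × 1.454660 = 44.6581
Index = Σ wᵢ·(p₁ᵢ/p₀ᵢ) = 24.1765 + 51.4678 + 44.6581 = 120.3024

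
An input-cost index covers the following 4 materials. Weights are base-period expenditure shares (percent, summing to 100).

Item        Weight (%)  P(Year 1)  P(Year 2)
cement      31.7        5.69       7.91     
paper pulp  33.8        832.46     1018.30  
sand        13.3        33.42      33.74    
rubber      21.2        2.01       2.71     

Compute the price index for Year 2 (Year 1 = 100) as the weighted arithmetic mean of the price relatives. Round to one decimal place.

cement: 31.7 × (7.91/5.69) = 31.7 × 1.390158 = 44.0680
paper pulp: 33.8 × (1018.30/832.46) = 33.8 × 1.223242 = 41.3456
sand: 13.3 × (33.74/33.42) = 13.3 × 1.009575 = 13.4273
rubber: 21.2 × (2.71/2.01) = 21.2 × 1.348259 = 28.5831
Index = Σ wᵢ·(p₁ᵢ/p₀ᵢ) = 44.0680 + 41.3456 + 13.4273 + 28.5831 = 127.4240

127.4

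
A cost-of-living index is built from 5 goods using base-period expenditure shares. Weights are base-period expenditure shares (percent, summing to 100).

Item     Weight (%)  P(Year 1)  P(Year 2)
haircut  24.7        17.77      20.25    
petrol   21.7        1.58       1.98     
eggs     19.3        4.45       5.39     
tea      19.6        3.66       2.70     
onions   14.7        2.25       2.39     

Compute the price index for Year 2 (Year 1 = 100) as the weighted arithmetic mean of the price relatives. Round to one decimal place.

108.8

haircut: 24.7 × (20.25/17.77) = 24.7 × 1.139561 = 28.1472
petrol: 21.7 × (1.98/1.58) = 21.7 × 1.253165 = 27.1937
eggs: 19.3 × (5.39/4.45) = 19.3 × 1.211236 = 23.3769
tea: 19.6 × (2.70/3.66) = 19.6 × 0.737705 = 14.4590
onions: 14.7 × (2.39/2.25) = 14.7 × 1.062222 = 15.6147
Index = Σ wᵢ·(p₁ᵢ/p₀ᵢ) = 28.1472 + 27.1937 + 23.3769 + 14.4590 + 15.6147 = 108.7914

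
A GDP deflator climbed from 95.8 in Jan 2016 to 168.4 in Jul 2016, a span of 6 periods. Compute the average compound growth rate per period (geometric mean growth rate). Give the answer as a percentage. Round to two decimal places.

Growth factor = (168.4/95.8)^(1/6) = (1.757829)^(1/6) = 1.098574
Growth rate = 1.098574 − 1 = 0.098574 = 9.8574%

9.86%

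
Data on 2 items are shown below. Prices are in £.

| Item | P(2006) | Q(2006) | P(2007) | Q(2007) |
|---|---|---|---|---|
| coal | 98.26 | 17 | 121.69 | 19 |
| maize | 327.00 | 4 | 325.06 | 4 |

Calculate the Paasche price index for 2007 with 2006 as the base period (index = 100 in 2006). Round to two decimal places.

113.78

Paasche price index uses current-period quantities as weights.
ΣP(2007)·Q(2007) = 121.69×19 + 325.06×4 = 2312.11 + 1300.24 = 3612.35
ΣP(2006)·Q(2007) = 98.26×19 + 327.00×4 = 1866.94 + 1308 = 3174.94
Index = 3612.35 / 3174.94 × 100 = 113.7770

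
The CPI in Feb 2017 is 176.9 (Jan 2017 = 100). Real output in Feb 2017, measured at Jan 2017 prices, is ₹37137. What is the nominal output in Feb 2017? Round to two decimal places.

65695.35

Nominal = Real × (Index/100) = 37137 × (176.9/100)
        = 37137 × 1.769 = 65695.3530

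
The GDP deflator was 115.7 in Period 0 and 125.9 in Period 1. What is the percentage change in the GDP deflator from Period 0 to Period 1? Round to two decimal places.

8.82%

Change = (125.9 − 115.7) / 115.7 × 100
       = 10.2 / 115.7 × 100 = 8.8159%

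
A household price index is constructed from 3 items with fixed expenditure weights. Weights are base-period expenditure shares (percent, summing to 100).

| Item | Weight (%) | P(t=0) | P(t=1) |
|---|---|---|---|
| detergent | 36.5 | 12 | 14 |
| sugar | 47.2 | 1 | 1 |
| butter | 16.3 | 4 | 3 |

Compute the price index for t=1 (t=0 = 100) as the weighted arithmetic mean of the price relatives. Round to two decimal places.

detergent: 36.5 × (14/12) = 36.5 × 1.166667 = 42.5833
sugar: 47.2 × (1/1) = 47.2 × 1.000000 = 47.2000
butter: 16.3 × (3/4) = 16.3 × 0.750000 = 12.2250
Index = Σ wᵢ·(p₁ᵢ/p₀ᵢ) = 42.5833 + 47.2000 + 12.2250 = 102.0083

102.01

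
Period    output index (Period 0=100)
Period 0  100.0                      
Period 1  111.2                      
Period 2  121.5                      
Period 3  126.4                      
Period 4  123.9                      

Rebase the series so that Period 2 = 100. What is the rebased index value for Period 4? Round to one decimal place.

Rebased(Period 4) = 123.9 / 121.5 × 100 = 101.9753

102.0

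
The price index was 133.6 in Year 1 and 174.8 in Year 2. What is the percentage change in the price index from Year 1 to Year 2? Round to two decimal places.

Change = (174.8 − 133.6) / 133.6 × 100
       = 41.2 / 133.6 × 100 = 30.8383%

30.84%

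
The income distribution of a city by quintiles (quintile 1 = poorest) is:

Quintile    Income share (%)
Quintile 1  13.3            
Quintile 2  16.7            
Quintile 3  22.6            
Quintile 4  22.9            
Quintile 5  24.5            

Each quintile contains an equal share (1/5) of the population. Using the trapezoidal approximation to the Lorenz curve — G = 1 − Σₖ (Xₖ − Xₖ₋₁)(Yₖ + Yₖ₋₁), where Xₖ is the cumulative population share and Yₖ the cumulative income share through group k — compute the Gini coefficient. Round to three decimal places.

Cumulative income shares Yₖ: 0.1330, 0.3000, 0.5260, 0.7550, 1.0000
Σ (Xₖ−Xₖ₋₁)(Yₖ+Yₖ₋₁) = (1/5)(0.1330+0.0000) + (1/5)(0.3000+0.1330) + (1/5)(0.5260+0.3000) + (1/5)(0.7550+0.5260) + (1/5)(1.0000+0.7550)
  = 0.0266 + 0.0866 + 0.1652 + 0.2562 + 0.3510 = 0.8856
G = 1 − 0.8856 = 0.1144

0.114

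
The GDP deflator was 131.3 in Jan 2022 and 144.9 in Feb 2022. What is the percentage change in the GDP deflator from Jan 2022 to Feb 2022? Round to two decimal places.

10.36%

Change = (144.9 − 131.3) / 131.3 × 100
       = 13.6 / 131.3 × 100 = 10.3580%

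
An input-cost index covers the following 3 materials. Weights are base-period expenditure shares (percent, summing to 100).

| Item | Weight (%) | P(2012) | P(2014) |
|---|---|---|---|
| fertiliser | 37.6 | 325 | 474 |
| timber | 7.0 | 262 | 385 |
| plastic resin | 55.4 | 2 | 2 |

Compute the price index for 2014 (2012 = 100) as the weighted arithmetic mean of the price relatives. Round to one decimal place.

120.5

fertiliser: 37.6 × (474/325) = 37.6 × 1.458462 = 54.8382
timber: 7.0 × (385/262) = 7.0 × 1.469466 = 10.2863
plastic resin: 55.4 × (2/2) = 55.4 × 1.000000 = 55.4000
Index = Σ wᵢ·(p₁ᵢ/p₀ᵢ) = 54.8382 + 10.2863 + 55.4000 = 120.5244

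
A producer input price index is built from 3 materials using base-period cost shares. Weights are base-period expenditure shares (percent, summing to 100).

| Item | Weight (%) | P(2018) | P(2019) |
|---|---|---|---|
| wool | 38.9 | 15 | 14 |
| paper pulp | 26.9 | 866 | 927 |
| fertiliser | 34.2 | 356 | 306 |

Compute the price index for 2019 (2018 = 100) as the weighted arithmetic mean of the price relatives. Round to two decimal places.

94.50

wool: 38.9 × (14/15) = 38.9 × 0.933333 = 36.3067
paper pulp: 26.9 × (927/866) = 26.9 × 1.070439 = 28.7948
fertiliser: 34.2 × (306/356) = 34.2 × 0.859551 = 29.3966
Index = Σ wᵢ·(p₁ᵢ/p₀ᵢ) = 36.3067 + 28.7948 + 29.3966 = 94.4981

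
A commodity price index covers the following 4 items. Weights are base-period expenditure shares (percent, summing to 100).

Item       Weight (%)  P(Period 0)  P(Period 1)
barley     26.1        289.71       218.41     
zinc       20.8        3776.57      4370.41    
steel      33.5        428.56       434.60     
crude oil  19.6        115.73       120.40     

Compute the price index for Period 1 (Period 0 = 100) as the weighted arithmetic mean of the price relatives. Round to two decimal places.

98.11

barley: 26.1 × (218.41/289.71) = 26.1 × 0.753892 = 19.6766
zinc: 20.8 × (4370.41/3776.57) = 20.8 × 1.157243 = 24.0707
steel: 33.5 × (434.60/428.56) = 33.5 × 1.014094 = 33.9721
crude oil: 19.6 × (120.40/115.73) = 19.6 × 1.040353 = 20.3909
Index = Σ wᵢ·(p₁ᵢ/p₀ᵢ) = 19.6766 + 24.0707 + 33.9721 + 20.3909 = 98.1103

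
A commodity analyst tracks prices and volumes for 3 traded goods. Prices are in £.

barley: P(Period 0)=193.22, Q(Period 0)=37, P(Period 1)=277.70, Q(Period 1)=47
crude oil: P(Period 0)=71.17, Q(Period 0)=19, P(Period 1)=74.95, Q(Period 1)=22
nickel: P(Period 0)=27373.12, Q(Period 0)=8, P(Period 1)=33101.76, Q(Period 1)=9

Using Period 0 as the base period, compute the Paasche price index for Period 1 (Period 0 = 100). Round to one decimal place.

Paasche price index uses current-period quantities as weights.
ΣP(Period 1)·Q(Period 1) = 277.70×47 + 74.95×22 + 33101.76×9 = 13051.9 + 1648.9 + 297915.84 = 312616.64
ΣP(Period 0)·Q(Period 1) = 193.22×47 + 71.17×22 + 27373.12×9 = 9081.34 + 1565.74 + 246358.08 = 257005.16
Index = 312616.64 / 257005.16 × 100 = 121.6383

121.6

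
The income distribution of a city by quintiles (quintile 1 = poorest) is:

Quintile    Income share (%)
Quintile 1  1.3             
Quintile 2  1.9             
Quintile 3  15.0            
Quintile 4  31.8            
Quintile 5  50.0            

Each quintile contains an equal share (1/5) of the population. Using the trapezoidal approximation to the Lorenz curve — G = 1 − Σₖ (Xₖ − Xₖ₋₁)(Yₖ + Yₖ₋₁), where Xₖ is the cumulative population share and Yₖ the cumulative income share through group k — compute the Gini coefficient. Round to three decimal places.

0.509

Cumulative income shares Yₖ: 0.0130, 0.0320, 0.1820, 0.5000, 1.0000
Σ (Xₖ−Xₖ₋₁)(Yₖ+Yₖ₋₁) = (1/5)(0.0130+0.0000) + (1/5)(0.0320+0.0130) + (1/5)(0.1820+0.0320) + (1/5)(0.5000+0.1820) + (1/5)(1.0000+0.5000)
  = 0.0026 + 0.0090 + 0.0428 + 0.1364 + 0.3000 = 0.4908
G = 1 − 0.4908 = 0.5092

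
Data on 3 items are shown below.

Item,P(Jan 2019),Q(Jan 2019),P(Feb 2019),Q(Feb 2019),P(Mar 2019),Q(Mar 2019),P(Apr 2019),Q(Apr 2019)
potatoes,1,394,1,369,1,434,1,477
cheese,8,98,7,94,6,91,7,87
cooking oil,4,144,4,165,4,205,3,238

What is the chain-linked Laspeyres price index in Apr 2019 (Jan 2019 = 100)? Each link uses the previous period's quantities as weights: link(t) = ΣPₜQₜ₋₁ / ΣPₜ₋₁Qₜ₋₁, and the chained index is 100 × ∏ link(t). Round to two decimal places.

83.51

Link Jan 2019→Feb 2019:
ΣP(Feb 2019)Q(Jan 2019) = 1×394 + 7×98 + 4×144 = 394 + 686 + 576 = 1656
ΣP(Jan 2019)Q(Jan 2019) = 1×394 + 8×98 + 4×144 = 394 + 784 + 576 = 1754
link = 1656/1754 = 0.944128
Link Feb 2019→Mar 2019:
ΣP(Mar 2019)Q(Feb 2019) = 1×369 + 6×94 + 4×165 = 369 + 564 + 660 = 1593
ΣP(Feb 2019)Q(Feb 2019) = 1×369 + 7×94 + 4×165 = 369 + 658 + 660 = 1687
link = 1593/1687 = 0.944280
Link Mar 2019→Apr 2019:
ΣP(Apr 2019)Q(Mar 2019) = 1×434 + 7×91 + 3×205 = 434 + 637 + 615 = 1686
ΣP(Mar 2019)Q(Mar 2019) = 1×434 + 6×91 + 4×205 = 434 + 546 + 820 = 1800
link = 1686/1800 = 0.936667
Chained index = 100 × 0.944128 × 0.944280 × 0.936667 = 83.5058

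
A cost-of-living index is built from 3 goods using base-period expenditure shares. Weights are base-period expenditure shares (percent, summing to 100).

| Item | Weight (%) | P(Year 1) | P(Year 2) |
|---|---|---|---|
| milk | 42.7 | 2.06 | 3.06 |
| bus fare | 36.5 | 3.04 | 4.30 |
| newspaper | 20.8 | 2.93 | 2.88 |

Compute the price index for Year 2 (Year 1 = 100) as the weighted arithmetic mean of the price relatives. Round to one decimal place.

milk: 42.7 × (3.06/2.06) = 42.7 × 1.485437 = 63.4282
bus fare: 36.5 × (4.30/3.04) = 36.5 × 1.414474 = 51.6283
newspaper: 20.8 × (2.88/2.93) = 20.8 × 0.982935 = 20.4451
Index = Σ wᵢ·(p₁ᵢ/p₀ᵢ) = 63.4282 + 51.6283 + 20.4451 = 135.5015

135.5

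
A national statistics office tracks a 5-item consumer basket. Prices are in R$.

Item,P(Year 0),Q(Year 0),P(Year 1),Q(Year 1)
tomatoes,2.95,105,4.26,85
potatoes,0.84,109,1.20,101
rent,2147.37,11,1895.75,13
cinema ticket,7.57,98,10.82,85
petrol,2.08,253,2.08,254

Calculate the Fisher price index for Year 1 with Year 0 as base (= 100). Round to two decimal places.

90.67

Laspeyres component (base-period weights):
ΣP(Year 1)Q(Year 0) = 4.26×105 + 1.20×109 + 1895.75×11 + 10.82×98 + 2.08×253 = 447.3 + 130.8 + 20853.25 + 1060.36 + 526.24 = 23017.95
ΣP(Year 0)Q(Year 0) = 2.95×105 + 0.84×109 + 2147.37×11 + 7.57×98 + 2.08×253 = 309.75 + 91.56 + 23621.07 + 741.86 + 526.24 = 25290.48
L = 23017.95 / 25290.48 × 100 = 91.0143
Paasche component (current-period weights):
ΣP(Year 1)Q(Year 1) = 4.26×85 + 1.20×101 + 1895.75×13 + 10.82×85 + 2.08×254 = 362.1 + 121.2 + 24644.75 + 919.7 + 528.32 = 26576.07
ΣP(Year 0)Q(Year 1) = 2.95×85 + 0.84×101 + 2147.37×13 + 7.57×85 + 2.08×254 = 250.75 + 84.84 + 27915.81 + 643.45 + 528.32 = 29423.17
P = 26576.07 / 29423.17 × 100 = 90.3236
Fisher = √(L × P) = √(91.0143 × 90.3236) = 90.6683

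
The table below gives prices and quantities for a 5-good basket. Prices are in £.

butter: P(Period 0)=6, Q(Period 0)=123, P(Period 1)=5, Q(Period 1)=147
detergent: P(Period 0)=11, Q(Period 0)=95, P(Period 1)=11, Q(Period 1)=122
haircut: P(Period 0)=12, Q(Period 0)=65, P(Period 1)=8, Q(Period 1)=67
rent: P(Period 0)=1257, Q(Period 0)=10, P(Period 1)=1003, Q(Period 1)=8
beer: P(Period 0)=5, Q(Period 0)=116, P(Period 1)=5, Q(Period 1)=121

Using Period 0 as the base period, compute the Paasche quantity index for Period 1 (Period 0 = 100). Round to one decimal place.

Paasche quantity index uses current-period prices as weights.
ΣP(Period 1)·Q(Period 1) = 5×147 + 11×122 + 8×67 + 1003×8 + 5×121 = 735 + 1342 + 536 + 8024 + 605 = 11242
ΣP(Period 1)·Q(Period 0) = 5×123 + 11×95 + 8×65 + 1003×10 + 5×116 = 615 + 1045 + 520 + 10030 + 580 = 12790
Index = 11242 / 12790 × 100 = 87.8968

87.9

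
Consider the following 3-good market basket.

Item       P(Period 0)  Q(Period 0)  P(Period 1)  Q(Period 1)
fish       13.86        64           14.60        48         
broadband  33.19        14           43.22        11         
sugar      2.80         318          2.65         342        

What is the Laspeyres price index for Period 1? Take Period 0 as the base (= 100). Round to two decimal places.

106.25

Laspeyres price index uses base-period quantities as weights.
ΣP(Period 1)·Q(Period 0) = 14.60×64 + 43.22×14 + 2.65×318 = 934.4 + 605.08 + 842.7 = 2382.18
ΣP(Period 0)·Q(Period 0) = 13.86×64 + 33.19×14 + 2.80×318 = 887.04 + 464.66 + 890.4 = 2242.1
Index = 2382.18 / 2242.1 × 100 = 106.2477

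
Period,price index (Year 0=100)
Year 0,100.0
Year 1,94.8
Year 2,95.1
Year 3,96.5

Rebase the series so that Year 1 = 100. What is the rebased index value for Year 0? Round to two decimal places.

105.49

Rebased(Year 0) = 100.0 / 94.8 × 100 = 105.4852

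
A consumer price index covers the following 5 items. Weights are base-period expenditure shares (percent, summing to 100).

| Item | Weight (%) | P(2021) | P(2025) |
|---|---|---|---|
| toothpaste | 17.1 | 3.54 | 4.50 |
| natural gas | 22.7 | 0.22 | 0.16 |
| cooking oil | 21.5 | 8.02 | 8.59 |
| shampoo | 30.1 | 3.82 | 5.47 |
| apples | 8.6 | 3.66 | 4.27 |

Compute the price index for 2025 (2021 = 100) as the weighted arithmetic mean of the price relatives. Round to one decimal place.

114.4

toothpaste: 17.1 × (4.50/3.54) = 17.1 × 1.271186 = 21.7373
natural gas: 22.7 × (0.16/0.22) = 22.7 × 0.727273 = 16.5091
cooking oil: 21.5 × (8.59/8.02) = 21.5 × 1.071072 = 23.0281
shampoo: 30.1 × (5.47/3.82) = 30.1 × 1.431937 = 43.1013
apples: 8.6 × (4.27/3.66) = 8.6 × 1.166667 = 10.0333
Index = Σ wᵢ·(p₁ᵢ/p₀ᵢ) = 21.7373 + 16.5091 + 23.0281 + 43.1013 + 10.0333 = 114.4091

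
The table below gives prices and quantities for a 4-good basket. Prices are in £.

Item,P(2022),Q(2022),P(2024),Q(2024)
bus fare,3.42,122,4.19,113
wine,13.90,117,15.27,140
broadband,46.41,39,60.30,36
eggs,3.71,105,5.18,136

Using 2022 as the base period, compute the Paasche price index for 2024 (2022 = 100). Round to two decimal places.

121.71

Paasche price index uses current-period quantities as weights.
ΣP(2024)·Q(2024) = 4.19×113 + 15.27×140 + 60.30×36 + 5.18×136 = 473.47 + 2137.8 + 2170.8 + 704.48 = 5486.55
ΣP(2022)·Q(2024) = 3.42×113 + 13.90×140 + 46.41×36 + 3.71×136 = 386.46 + 1946 + 1670.76 + 504.56 = 4507.78
Index = 5486.55 / 4507.78 × 100 = 121.7129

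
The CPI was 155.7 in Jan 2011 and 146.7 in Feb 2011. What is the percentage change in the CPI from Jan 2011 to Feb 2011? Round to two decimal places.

-5.78%

Change = (146.7 − 155.7) / 155.7 × 100
       = -9.0 / 155.7 × 100 = -5.7803%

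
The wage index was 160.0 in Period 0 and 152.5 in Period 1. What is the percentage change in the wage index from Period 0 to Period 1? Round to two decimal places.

Change = (152.5 − 160.0) / 160.0 × 100
       = -7.5 / 160.0 × 100 = -4.6875%

-4.69%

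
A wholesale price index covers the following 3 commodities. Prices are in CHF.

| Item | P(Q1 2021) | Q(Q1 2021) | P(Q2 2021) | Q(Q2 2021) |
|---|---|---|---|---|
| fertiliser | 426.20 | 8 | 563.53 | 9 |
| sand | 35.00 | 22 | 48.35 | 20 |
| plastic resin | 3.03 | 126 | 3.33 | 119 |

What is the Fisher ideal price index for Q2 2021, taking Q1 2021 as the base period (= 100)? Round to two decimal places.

Laspeyres component (base-period weights):
ΣP(Q2 2021)Q(Q1 2021) = 563.53×8 + 48.35×22 + 3.33×126 = 4508.24 + 1063.7 + 419.58 = 5991.52
ΣP(Q1 2021)Q(Q1 2021) = 426.20×8 + 35.00×22 + 3.03×126 = 3409.6 + 770 + 381.78 = 4561.38
L = 5991.52 / 4561.38 × 100 = 131.3532
Paasche component (current-period weights):
ΣP(Q2 2021)Q(Q2 2021) = 563.53×9 + 48.35×20 + 3.33×119 = 5071.77 + 967 + 396.27 = 6435.04
ΣP(Q1 2021)Q(Q2 2021) = 426.20×9 + 35.00×20 + 3.03×119 = 3835.8 + 700 + 360.57 = 4896.37
P = 6435.04 / 4896.37 × 100 = 131.4247
Fisher = √(L × P) = √(131.3532 × 131.4247) = 131.3890

131.39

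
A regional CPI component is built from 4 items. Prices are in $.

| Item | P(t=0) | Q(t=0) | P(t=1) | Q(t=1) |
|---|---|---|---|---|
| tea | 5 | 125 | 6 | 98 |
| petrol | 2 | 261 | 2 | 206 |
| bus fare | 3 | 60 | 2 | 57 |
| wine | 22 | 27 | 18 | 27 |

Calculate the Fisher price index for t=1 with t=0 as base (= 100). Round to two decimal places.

96.87

Laspeyres component (base-period weights):
ΣP(t=1)Q(t=0) = 6×125 + 2×261 + 2×60 + 18×27 = 750 + 522 + 120 + 486 = 1878
ΣP(t=0)Q(t=0) = 5×125 + 2×261 + 3×60 + 22×27 = 625 + 522 + 180 + 594 = 1921
L = 1878 / 1921 × 100 = 97.7616
Paasche component (current-period weights):
ΣP(t=1)Q(t=1) = 6×98 + 2×206 + 2×57 + 18×27 = 588 + 412 + 114 + 486 = 1600
ΣP(t=0)Q(t=1) = 5×98 + 2×206 + 3×57 + 22×27 = 490 + 412 + 171 + 594 = 1667
P = 1600 / 1667 × 100 = 95.9808
Fisher = √(L × P) = √(97.7616 × 95.9808) = 96.8671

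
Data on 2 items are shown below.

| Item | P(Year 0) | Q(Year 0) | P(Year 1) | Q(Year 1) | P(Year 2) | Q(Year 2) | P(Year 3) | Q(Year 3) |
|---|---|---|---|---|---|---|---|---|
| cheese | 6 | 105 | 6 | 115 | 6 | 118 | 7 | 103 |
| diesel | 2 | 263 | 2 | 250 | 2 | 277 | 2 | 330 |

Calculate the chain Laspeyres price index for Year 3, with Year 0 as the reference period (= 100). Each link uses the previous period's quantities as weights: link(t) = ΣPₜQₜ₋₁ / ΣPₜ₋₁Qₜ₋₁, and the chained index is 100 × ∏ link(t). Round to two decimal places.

109.35

Link Year 0→Year 1:
ΣP(Year 1)Q(Year 0) = 6×105 + 2×263 = 630 + 526 = 1156
ΣP(Year 0)Q(Year 0) = 6×105 + 2×263 = 630 + 526 = 1156
link = 1156/1156 = 1.000000
Link Year 1→Year 2:
ΣP(Year 2)Q(Year 1) = 6×115 + 2×250 = 690 + 500 = 1190
ΣP(Year 1)Q(Year 1) = 6×115 + 2×250 = 690 + 500 = 1190
link = 1190/1190 = 1.000000
Link Year 2→Year 3:
ΣP(Year 3)Q(Year 2) = 7×118 + 2×277 = 826 + 554 = 1380
ΣP(Year 2)Q(Year 2) = 6×118 + 2×277 = 708 + 554 = 1262
link = 1380/1262 = 1.093502
Chained index = 100 × 1.000000 × 1.000000 × 1.093502 = 109.3502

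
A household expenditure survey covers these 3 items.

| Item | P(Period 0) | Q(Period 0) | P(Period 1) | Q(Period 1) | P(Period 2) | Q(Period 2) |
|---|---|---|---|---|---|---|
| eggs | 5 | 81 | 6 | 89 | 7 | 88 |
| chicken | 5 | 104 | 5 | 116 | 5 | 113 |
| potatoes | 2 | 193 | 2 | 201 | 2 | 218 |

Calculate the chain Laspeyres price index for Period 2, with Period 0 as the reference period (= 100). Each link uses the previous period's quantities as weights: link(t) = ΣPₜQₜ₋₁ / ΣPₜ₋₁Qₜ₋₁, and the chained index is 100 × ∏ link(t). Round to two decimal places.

112.41

Link Period 0→Period 1:
ΣP(Period 1)Q(Period 0) = 6×81 + 5×104 + 2×193 = 486 + 520 + 386 = 1392
ΣP(Period 0)Q(Period 0) = 5×81 + 5×104 + 2×193 = 405 + 520 + 386 = 1311
link = 1392/1311 = 1.061785
Link Period 1→Period 2:
ΣP(Period 2)Q(Period 1) = 7×89 + 5×116 + 2×201 = 623 + 580 + 402 = 1605
ΣP(Period 1)Q(Period 1) = 6×89 + 5×116 + 2×201 = 534 + 580 + 402 = 1516
link = 1605/1516 = 1.058707
Chained index = 100 × 1.061785 × 1.058707 = 112.4119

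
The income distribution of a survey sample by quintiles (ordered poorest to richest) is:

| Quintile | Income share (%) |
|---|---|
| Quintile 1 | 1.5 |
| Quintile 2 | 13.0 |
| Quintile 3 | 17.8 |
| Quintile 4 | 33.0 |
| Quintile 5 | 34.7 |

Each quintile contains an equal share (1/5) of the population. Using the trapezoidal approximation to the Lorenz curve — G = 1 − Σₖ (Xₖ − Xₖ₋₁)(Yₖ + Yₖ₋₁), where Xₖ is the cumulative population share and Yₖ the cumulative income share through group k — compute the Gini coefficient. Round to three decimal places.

0.346

Cumulative income shares Yₖ: 0.0150, 0.1450, 0.3230, 0.6530, 1.0000
Σ (Xₖ−Xₖ₋₁)(Yₖ+Yₖ₋₁) = (1/5)(0.0150+0.0000) + (1/5)(0.1450+0.0150) + (1/5)(0.3230+0.1450) + (1/5)(0.6530+0.3230) + (1/5)(1.0000+0.6530)
  = 0.0030 + 0.0320 + 0.0936 + 0.1952 + 0.3306 = 0.6544
G = 1 − 0.6544 = 0.3456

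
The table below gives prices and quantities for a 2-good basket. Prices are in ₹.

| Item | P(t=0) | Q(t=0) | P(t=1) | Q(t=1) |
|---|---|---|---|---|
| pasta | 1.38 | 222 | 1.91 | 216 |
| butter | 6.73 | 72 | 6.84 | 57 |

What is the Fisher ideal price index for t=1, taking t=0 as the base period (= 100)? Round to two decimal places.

Laspeyres component (base-period weights):
ΣP(t=1)Q(t=0) = 1.91×222 + 6.84×72 = 424.02 + 492.48 = 916.5
ΣP(t=0)Q(t=0) = 1.38×222 + 6.73×72 = 306.36 + 484.56 = 790.92
L = 916.5 / 790.92 × 100 = 115.8777
Paasche component (current-period weights):
ΣP(t=1)Q(t=1) = 1.91×216 + 6.84×57 = 412.56 + 389.88 = 802.44
ΣP(t=0)Q(t=1) = 1.38×216 + 6.73×57 = 298.08 + 383.61 = 681.69
P = 802.44 / 681.69 × 100 = 117.7133
Fisher = √(L × P) = √(115.8777 × 117.7133) = 116.7919

116.79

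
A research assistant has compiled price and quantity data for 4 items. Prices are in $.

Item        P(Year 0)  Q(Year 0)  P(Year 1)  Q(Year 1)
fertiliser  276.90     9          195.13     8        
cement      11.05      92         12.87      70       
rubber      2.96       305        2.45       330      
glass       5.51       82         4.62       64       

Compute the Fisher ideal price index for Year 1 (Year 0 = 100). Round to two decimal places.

Laspeyres component (base-period weights):
ΣP(Year 1)Q(Year 0) = 195.13×9 + 12.87×92 + 2.45×305 + 4.62×82 = 1756.17 + 1184.04 + 747.25 + 378.84 = 4066.3
ΣP(Year 0)Q(Year 0) = 276.90×9 + 11.05×92 + 2.96×305 + 5.51×82 = 2492.1 + 1016.6 + 902.8 + 451.82 = 4863.32
L = 4066.3 / 4863.32 × 100 = 83.6116
Paasche component (current-period weights):
ΣP(Year 1)Q(Year 1) = 195.13×8 + 12.87×70 + 2.45×330 + 4.62×64 = 1561.04 + 900.9 + 808.5 + 295.68 = 3566.12
ΣP(Year 0)Q(Year 1) = 276.90×8 + 11.05×70 + 2.96×330 + 5.51×64 = 2215.2 + 773.5 + 976.8 + 352.64 = 4318.14
P = 3566.12 / 4318.14 × 100 = 82.5846
Fisher = √(L × P) = √(83.6116 × 82.5846) = 83.0965

83.10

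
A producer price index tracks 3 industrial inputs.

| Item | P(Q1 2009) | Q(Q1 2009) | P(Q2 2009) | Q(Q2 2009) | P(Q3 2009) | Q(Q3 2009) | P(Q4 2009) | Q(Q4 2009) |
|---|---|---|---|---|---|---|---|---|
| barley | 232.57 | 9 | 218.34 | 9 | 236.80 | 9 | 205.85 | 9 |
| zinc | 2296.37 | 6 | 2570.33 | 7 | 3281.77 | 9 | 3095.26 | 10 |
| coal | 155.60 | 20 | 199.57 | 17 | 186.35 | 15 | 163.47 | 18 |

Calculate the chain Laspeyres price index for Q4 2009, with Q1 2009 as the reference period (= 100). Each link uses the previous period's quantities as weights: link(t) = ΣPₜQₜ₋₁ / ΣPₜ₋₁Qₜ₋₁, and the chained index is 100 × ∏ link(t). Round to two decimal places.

127.25

Link Q1 2009→Q2 2009:
ΣP(Q2 2009)Q(Q1 2009) = 218.34×9 + 2570.33×6 + 199.57×20 = 1965.06 + 15421.98 + 3991.4 = 21378.44
ΣP(Q1 2009)Q(Q1 2009) = 232.57×9 + 2296.37×6 + 155.60×20 = 2093.13 + 13778.22 + 3112 = 18983.35
link = 21378.44/18983.35 = 1.126168
Link Q2 2009→Q3 2009:
ΣP(Q3 2009)Q(Q2 2009) = 236.80×9 + 3281.77×7 + 186.35×17 = 2131.2 + 22972.39 + 3167.95 = 28271.54
ΣP(Q2 2009)Q(Q2 2009) = 218.34×9 + 2570.33×7 + 199.57×17 = 1965.06 + 17992.31 + 3392.69 = 23350.06
link = 28271.54/23350.06 = 1.210769
Link Q3 2009→Q4 2009:
ΣP(Q4 2009)Q(Q3 2009) = 205.85×9 + 3095.26×9 + 163.47×15 = 1852.65 + 27857.34 + 2452.05 = 32162.04
ΣP(Q3 2009)Q(Q3 2009) = 236.80×9 + 3281.77×9 + 186.35×15 = 2131.2 + 29535.93 + 2795.25 = 34462.38
link = 32162.04/34462.38 = 0.933251
Chained index = 100 × 1.126168 × 1.210769 × 0.933251 = 127.2515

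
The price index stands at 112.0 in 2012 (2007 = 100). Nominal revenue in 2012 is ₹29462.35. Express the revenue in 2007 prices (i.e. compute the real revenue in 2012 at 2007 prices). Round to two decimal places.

Real = Nominal ÷ (Index/100) = 29462.35 ÷ (112.0/100)
     = 29462.35 ÷ 1.120 = 26305.6696

26305.67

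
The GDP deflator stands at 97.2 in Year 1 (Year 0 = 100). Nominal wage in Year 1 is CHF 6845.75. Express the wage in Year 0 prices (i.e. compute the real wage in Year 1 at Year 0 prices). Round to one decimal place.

Real = Nominal ÷ (Index/100) = 6845.75 ÷ (97.2/100)
     = 6845.75 ÷ 0.972 = 7042.9527

7043.0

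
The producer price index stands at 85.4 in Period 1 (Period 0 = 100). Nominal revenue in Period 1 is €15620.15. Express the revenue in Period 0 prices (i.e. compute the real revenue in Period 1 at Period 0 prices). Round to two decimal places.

Real = Nominal ÷ (Index/100) = 15620.15 ÷ (85.4/100)
     = 15620.15 ÷ 0.854 = 18290.5738

18290.57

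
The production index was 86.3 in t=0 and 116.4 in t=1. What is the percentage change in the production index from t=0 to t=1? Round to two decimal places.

34.88%

Change = (116.4 − 86.3) / 86.3 × 100
       = 30.1 / 86.3 × 100 = 34.8783%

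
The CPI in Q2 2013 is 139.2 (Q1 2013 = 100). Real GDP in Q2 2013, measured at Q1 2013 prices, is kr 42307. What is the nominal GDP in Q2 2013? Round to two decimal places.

58891.34

Nominal = Real × (Index/100) = 42307 × (139.2/100)
        = 42307 × 1.392 = 58891.3440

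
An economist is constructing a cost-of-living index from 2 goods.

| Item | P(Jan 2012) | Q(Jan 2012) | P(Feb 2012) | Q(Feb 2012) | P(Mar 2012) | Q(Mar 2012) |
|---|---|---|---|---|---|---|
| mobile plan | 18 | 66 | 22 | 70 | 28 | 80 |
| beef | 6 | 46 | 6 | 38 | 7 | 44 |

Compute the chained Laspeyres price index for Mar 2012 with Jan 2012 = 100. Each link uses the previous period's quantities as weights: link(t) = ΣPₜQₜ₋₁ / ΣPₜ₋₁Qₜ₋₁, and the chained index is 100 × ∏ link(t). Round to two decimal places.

148.61

Link Jan 2012→Feb 2012:
ΣP(Feb 2012)Q(Jan 2012) = 22×66 + 6×46 = 1452 + 276 = 1728
ΣP(Jan 2012)Q(Jan 2012) = 18×66 + 6×46 = 1188 + 276 = 1464
link = 1728/1464 = 1.180328
Link Feb 2012→Mar 2012:
ΣP(Mar 2012)Q(Feb 2012) = 28×70 + 7×38 = 1960 + 266 = 2226
ΣP(Feb 2012)Q(Feb 2012) = 22×70 + 6×38 = 1540 + 228 = 1768
link = 2226/1768 = 1.259050
Chained index = 100 × 1.180328 × 1.259050 = 148.6092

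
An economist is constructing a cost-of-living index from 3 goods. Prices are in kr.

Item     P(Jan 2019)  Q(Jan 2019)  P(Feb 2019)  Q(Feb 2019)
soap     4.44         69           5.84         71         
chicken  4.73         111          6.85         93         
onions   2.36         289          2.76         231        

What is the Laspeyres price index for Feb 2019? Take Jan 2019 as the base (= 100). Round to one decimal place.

Laspeyres price index uses base-period quantities as weights.
ΣP(Feb 2019)·Q(Jan 2019) = 5.84×69 + 6.85×111 + 2.76×289 = 402.96 + 760.35 + 797.64 = 1960.95
ΣP(Jan 2019)·Q(Jan 2019) = 4.44×69 + 4.73×111 + 2.36×289 = 306.36 + 525.03 + 682.04 = 1513.43
Index = 1960.95 / 1513.43 × 100 = 129.5699

129.6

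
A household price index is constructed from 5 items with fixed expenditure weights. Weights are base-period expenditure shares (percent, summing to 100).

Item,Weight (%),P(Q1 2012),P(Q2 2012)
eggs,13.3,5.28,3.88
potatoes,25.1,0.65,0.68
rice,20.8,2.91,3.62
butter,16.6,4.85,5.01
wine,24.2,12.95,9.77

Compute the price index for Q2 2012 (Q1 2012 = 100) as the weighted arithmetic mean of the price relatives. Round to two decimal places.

eggs: 13.3 × (3.88/5.28) = 13.3 × 0.734848 = 9.7735
potatoes: 25.1 × (0.68/0.65) = 25.1 × 1.046154 = 26.2585
rice: 20.8 × (3.62/2.91) = 20.8 × 1.243986 = 25.8749
butter: 16.6 × (5.01/4.85) = 16.6 × 1.032990 = 17.1476
wine: 24.2 × (9.77/12.95) = 24.2 × 0.754440 = 18.2575
Index = Σ wᵢ·(p₁ᵢ/p₀ᵢ) = 9.7735 + 26.2585 + 25.8749 + 17.1476 + 18.2575 = 97.3119

97.31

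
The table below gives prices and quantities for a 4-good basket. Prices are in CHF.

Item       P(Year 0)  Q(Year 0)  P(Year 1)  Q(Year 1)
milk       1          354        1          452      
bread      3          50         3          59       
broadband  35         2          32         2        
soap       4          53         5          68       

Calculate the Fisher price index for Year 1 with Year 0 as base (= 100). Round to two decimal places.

Laspeyres component (base-period weights):
ΣP(Year 1)Q(Year 0) = 1×354 + 3×50 + 32×2 + 5×53 = 354 + 150 + 64 + 265 = 833
ΣP(Year 0)Q(Year 0) = 1×354 + 3×50 + 35×2 + 4×53 = 354 + 150 + 70 + 212 = 786
L = 833 / 786 × 100 = 105.9796
Paasche component (current-period weights):
ΣP(Year 1)Q(Year 1) = 1×452 + 3×59 + 32×2 + 5×68 = 452 + 177 + 64 + 340 = 1033
ΣP(Year 0)Q(Year 1) = 1×452 + 3×59 + 35×2 + 4×68 = 452 + 177 + 70 + 272 = 971
P = 1033 / 971 × 100 = 106.3852
Fisher = √(L × P) = √(105.9796 × 106.3852) = 106.1822

106.18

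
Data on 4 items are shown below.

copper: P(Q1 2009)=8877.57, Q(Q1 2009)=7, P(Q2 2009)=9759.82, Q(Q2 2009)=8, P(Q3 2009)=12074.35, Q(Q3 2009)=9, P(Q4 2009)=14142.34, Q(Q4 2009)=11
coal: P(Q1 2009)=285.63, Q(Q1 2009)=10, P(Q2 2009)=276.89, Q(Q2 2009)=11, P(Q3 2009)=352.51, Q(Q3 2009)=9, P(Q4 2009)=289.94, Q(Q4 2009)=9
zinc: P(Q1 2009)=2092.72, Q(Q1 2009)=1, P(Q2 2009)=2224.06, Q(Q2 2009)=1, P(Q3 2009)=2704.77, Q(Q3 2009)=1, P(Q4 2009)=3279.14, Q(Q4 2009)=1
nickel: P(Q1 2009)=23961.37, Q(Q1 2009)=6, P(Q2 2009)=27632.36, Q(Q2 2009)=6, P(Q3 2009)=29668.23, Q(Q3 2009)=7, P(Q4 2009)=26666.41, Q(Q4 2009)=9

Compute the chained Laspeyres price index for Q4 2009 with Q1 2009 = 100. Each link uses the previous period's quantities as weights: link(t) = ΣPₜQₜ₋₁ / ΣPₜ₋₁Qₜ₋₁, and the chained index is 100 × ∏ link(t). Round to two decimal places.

Link Q1 2009→Q2 2009:
ΣP(Q2 2009)Q(Q1 2009) = 9759.82×7 + 276.89×10 + 2224.06×1 + 27632.36×6 = 68318.74 + 2768.9 + 2224.06 + 165794.16 = 239105.86
ΣP(Q1 2009)Q(Q1 2009) = 8877.57×7 + 285.63×10 + 2092.72×1 + 23961.37×6 = 62142.99 + 2856.3 + 2092.72 + 143768.22 = 210860.23
link = 239105.86/210860.23 = 1.133954
Link Q2 2009→Q3 2009:
ΣP(Q3 2009)Q(Q2 2009) = 12074.35×8 + 352.51×11 + 2704.77×1 + 29668.23×6 = 96594.8 + 3877.61 + 2704.77 + 178009.38 = 281186.56
ΣP(Q2 2009)Q(Q2 2009) = 9759.82×8 + 276.89×11 + 2224.06×1 + 27632.36×6 = 78078.56 + 3045.79 + 2224.06 + 165794.16 = 249142.57
link = 281186.56/249142.57 = 1.128617
Link Q3 2009→Q4 2009:
ΣP(Q4 2009)Q(Q3 2009) = 14142.34×9 + 289.94×9 + 3279.14×1 + 26666.41×7 = 127281.06 + 2609.46 + 3279.14 + 186664.87 = 319834.53
ΣP(Q3 2009)Q(Q3 2009) = 12074.35×9 + 352.51×9 + 2704.77×1 + 29668.23×7 = 108669.15 + 3172.59 + 2704.77 + 207677.61 = 322224.12
link = 319834.53/322224.12 = 0.992584
Chained index = 100 × 1.133954 × 1.128617 × 0.992584 = 127.0309

127.03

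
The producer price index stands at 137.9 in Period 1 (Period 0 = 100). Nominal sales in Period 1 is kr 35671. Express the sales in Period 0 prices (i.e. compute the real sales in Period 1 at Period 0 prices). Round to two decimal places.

Real = Nominal ÷ (Index/100) = 35671 ÷ (137.9/100)
     = 35671 ÷ 1.379 = 25867.2951

25867.30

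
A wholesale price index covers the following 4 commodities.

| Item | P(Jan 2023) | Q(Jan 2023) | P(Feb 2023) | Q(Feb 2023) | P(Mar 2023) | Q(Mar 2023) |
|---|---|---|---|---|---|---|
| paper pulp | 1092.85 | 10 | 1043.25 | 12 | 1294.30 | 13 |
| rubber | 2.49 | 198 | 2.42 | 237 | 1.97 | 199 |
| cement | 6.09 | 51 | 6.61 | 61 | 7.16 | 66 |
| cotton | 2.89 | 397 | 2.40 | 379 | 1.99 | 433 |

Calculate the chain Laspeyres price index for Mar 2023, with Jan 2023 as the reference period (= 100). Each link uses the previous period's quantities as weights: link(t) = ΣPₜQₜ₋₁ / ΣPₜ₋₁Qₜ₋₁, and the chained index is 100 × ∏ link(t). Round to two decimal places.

Link Jan 2023→Feb 2023:
ΣP(Feb 2023)Q(Jan 2023) = 1043.25×10 + 2.42×198 + 6.61×51 + 2.40×397 = 10432.5 + 479.16 + 337.11 + 952.8 = 12201.57
ΣP(Jan 2023)Q(Jan 2023) = 1092.85×10 + 2.49×198 + 6.09×51 + 2.89×397 = 10928.5 + 493.02 + 310.59 + 1147.33 = 12879.44
link = 12201.57/12879.44 = 0.947368
Link Feb 2023→Mar 2023:
ΣP(Mar 2023)Q(Feb 2023) = 1294.30×12 + 1.97×237 + 7.16×61 + 1.99×379 = 15531.6 + 466.89 + 436.76 + 754.21 = 17189.46
ΣP(Feb 2023)Q(Feb 2023) = 1043.25×12 + 2.42×237 + 6.61×61 + 2.40×379 = 12519 + 573.54 + 403.21 + 909.6 = 14405.35
link = 17189.46/14405.35 = 1.193269
Chained index = 100 × 0.947368 × 1.193269 = 113.0465

113.05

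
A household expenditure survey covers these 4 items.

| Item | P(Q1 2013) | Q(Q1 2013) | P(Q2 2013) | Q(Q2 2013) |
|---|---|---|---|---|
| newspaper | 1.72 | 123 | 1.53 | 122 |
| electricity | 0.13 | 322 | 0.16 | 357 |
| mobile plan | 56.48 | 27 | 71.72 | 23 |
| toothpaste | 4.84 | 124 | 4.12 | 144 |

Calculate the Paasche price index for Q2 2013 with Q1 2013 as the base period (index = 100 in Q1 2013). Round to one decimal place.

Paasche price index uses current-period quantities as weights.
ΣP(Q2 2013)·Q(Q2 2013) = 1.53×122 + 0.16×357 + 71.72×23 + 4.12×144 = 186.66 + 57.12 + 1649.56 + 593.28 = 2486.62
ΣP(Q1 2013)·Q(Q2 2013) = 1.72×122 + 0.13×357 + 56.48×23 + 4.84×144 = 209.84 + 46.41 + 1299.04 + 696.96 = 2252.25
Index = 2486.62 / 2252.25 × 100 = 110.4060

110.4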